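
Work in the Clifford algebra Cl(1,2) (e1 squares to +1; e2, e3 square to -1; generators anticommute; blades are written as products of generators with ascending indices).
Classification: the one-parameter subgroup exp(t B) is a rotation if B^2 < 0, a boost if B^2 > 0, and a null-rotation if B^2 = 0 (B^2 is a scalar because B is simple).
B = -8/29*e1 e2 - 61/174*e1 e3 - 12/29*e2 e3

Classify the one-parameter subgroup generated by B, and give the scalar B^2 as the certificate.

B^2 term by term: the squares give (-8/29)^2*(e1 e2)^2 + (-61/174)^2*(e1 e3)^2 + (-12/29)^2*(e2 e3)^2 = 64/841*(+1) + 3721/30276*(+1) + 144/841*(-1) = 1/36 (each basis 2-blade squares to minus the product of its generators' squares); cross terms between blades sharing an index anticommute and cancel. So B^2 = 1/36.
Answer: boost, certificate B^2 = 1/36. The scalar 1/36 is the complete invariant here: its sign names the subgroup type.


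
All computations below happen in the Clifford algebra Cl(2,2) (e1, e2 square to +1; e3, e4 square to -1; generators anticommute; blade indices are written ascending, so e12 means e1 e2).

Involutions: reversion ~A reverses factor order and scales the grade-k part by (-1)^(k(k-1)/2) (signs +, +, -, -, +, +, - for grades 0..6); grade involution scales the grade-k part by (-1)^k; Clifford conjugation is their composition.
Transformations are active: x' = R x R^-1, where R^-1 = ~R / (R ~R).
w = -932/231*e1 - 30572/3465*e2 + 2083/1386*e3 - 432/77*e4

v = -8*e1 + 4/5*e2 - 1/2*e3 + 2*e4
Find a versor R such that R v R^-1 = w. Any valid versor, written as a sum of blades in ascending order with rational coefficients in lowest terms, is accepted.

Here q(v) = q(w) = 6039/100; the classical choice R = v + w = -2780/231*e1 - 5560/693*e2 + 695/693*e3 - 278/77*e4 then realises v -> w under the sandwich.
Answer: -2780/231*e1 - 5560/693*e2 + 695/693*e3 - 278/77*e4


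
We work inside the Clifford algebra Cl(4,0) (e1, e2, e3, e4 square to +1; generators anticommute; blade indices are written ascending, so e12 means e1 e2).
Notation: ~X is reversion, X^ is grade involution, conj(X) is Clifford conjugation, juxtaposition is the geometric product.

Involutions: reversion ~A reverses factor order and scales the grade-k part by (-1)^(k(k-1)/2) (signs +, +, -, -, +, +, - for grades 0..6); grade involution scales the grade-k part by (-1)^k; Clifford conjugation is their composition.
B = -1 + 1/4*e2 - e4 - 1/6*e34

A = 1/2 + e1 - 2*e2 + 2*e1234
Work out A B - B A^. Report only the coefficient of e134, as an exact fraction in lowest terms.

first term: -1 - e1 + 17/8*e2 - 1/2*e4 + 7/12*e12 - e14 + 2*e24 - 1/12*e34 - 2*e123 + 1/3*e134 + 1/3*e234 - 2*e1234
second term: e1 - 15/8*e2 - 1/2*e4 + 7/12*e12 - e14 + 2*e24 - 1/12*e34 + 2*e123 - 1/3*e134 - 1/3*e234 - 2*e1234
Answer: 2/3


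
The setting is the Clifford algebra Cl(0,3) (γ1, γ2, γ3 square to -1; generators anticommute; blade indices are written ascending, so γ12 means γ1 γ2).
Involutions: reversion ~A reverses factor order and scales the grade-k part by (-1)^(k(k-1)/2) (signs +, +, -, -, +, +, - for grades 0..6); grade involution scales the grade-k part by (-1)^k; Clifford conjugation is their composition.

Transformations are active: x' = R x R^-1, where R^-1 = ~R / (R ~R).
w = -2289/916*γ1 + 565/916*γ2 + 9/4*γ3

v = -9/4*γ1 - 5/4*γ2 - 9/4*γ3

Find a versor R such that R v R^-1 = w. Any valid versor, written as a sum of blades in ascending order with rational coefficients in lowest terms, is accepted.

Here q(v) = q(w) = -187/16; the classical choice R = v + w = -2175/458*γ1 - 145/229*γ2 then realises v -> w under the sandwich.
Answer: -2175/458*γ1 - 145/229*γ2


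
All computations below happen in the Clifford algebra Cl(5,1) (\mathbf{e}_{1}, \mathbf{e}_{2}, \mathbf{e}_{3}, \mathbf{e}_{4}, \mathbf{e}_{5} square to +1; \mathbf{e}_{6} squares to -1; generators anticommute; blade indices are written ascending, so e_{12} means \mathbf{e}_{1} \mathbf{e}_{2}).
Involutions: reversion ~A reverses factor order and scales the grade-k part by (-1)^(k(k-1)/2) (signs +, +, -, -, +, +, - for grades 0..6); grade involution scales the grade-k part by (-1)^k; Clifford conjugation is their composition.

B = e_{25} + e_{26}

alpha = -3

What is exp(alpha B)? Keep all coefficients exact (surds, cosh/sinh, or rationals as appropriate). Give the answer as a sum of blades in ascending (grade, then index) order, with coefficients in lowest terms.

B^2 term by term: the squares give (1)^2*(e_{25})^2 + (1)^2*(e_{26})^2 = 1*(-1) + 1*(+1) = 0 (each basis 2-blade squares to minus the product of its generators' squares); cross terms between blades sharing an index anticommute and cancel. So B^2 = 0.
B^2 = 0, so the series truncates immediately: exp(alpha B) = 1 + alpha B (parabolic case).
Answer: 1 - 3 e_{25} - 3 e_{26}


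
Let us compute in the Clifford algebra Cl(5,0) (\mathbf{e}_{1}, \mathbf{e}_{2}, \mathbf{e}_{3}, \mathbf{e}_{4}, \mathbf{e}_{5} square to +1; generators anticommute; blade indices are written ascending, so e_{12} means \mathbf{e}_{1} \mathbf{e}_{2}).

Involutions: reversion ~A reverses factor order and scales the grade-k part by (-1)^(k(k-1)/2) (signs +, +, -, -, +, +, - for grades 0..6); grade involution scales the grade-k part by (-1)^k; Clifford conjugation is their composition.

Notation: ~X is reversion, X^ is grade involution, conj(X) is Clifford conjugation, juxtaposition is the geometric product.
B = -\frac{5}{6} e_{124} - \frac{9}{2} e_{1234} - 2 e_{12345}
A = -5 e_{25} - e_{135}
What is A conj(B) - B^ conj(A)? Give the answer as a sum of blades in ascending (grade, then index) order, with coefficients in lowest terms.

first term: -2 e_{24} + 10 e_{134} + \frac{25}{6} e_{145} + \frac{9}{2} e_{245} - \frac{45}{2} e_{1345} - \frac{5}{6} e_{2345}
second term: -2 e_{24} - 10 e_{134} - \frac{25}{6} e_{145} + \frac{9}{2} e_{245} - \frac{45}{2} e_{1345} + \frac{5}{6} e_{2345}
Answer: 20 e_{134} + \frac{25}{3} e_{145} - \frac{5}{3} e_{2345}


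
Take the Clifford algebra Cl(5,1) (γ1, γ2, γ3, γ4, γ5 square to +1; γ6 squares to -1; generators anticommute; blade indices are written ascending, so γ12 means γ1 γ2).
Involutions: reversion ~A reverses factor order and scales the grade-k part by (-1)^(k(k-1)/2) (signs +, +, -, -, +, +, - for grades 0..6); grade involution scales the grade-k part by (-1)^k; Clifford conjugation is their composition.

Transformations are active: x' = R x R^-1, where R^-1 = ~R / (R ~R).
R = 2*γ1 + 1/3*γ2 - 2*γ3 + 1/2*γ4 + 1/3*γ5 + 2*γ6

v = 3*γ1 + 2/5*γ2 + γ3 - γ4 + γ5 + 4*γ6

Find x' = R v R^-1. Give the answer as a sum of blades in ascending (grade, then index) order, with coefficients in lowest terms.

~R = 2*γ1 + 1/3*γ2 - 2*γ3 + 1/2*γ4 + 1/3*γ5 + 2*γ6, and R ~R = 161/36, so R^-1 = ~R / (161/36).
R v = -121/30 - 1/5*γ12 + 8*γ13 - 7/2*γ14 + γ15 + 2*γ16 + 17/15*γ23 - 8/15*γ24 + 1/5*γ25 + 8/15*γ26 + 3/2*γ34 - 7/3*γ35 - 10*γ36 + 5/6*γ45 + 4*γ46 - 2/3*γ56
Answer: -5319/805*γ1 - 806/805*γ2 + 2099/805*γ3 + 79/805*γ4 - 1289/805*γ5 - 6124/805*γ6


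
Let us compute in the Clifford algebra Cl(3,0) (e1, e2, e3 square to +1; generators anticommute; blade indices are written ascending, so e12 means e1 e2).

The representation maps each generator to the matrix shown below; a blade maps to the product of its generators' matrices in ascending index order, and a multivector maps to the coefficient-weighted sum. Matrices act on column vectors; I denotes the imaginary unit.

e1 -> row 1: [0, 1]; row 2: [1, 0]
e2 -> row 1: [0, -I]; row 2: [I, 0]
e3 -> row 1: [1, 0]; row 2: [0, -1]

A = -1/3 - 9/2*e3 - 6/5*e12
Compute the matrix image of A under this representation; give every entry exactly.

Bivector images (products of the table entries): rho(e12) = rho(e1)rho(e2) = row 1: [I, 0]; row 2: [0, -I].
M = (-1/3)*1 + (-9/2)*rho(e3) + (-6/5)*rho(e12), summed entrywise (1 is the identity matrix):
Answer: row 1: [-29/6 - 6*I/5, 0]; row 2: [0, 25/6 + 6*I/5]


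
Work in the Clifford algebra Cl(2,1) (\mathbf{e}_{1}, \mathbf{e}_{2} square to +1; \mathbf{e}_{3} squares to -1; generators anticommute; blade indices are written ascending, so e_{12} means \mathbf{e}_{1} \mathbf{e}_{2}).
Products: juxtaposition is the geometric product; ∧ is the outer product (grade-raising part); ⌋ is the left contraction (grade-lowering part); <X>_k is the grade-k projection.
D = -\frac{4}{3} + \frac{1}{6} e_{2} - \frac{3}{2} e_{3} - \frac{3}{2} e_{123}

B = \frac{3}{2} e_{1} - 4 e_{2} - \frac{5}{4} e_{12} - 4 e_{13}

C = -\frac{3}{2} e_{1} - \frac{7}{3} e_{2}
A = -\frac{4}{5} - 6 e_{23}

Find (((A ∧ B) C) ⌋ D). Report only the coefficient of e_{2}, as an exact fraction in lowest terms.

step 1: -\frac{6}{5} e_{1} + \frac{16}{5} e_{2} + e_{12} + \frac{16}{5} e_{13} - 9 e_{123}
step 2: -\frac{17}{3} - \frac{7}{3} e_{1} + \frac{3}{2} e_{2} + \frac{24}{5} e_{3} + \frac{38}{5} e_{12} - 21 e_{13} + \frac{27}{2} e_{23} + \frac{112}{15} e_{123}
step 3: \frac{137}{36} - \frac{81}{4} e_{1} - \frac{292}{9} e_{2} + \frac{199}{10} e_{3} + \frac{36}{5} e_{12} + \frac{9}{4} e_{13} + \frac{7}{2} e_{23} + \frac{17}{2} e_{123}
Answer: -\frac{292}{9}


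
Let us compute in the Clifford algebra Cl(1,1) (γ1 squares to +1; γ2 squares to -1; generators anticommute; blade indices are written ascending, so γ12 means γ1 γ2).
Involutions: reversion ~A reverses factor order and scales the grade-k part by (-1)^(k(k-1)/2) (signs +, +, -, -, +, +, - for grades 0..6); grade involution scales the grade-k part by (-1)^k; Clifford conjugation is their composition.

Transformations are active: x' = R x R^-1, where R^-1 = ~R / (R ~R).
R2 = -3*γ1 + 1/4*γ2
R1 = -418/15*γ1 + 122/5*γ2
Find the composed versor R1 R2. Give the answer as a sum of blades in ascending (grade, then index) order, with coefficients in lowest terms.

Distribute over the terms of R1 (each basis-blade product reordered to ascending indices, repeated generators contracted through their squares):
(-418/15*γ1) R2 = 418/5 - 209/30*γ12
(122/5*γ2) R2 = -61/10 + 366/5*γ12
Summing the partial products and collecting blades:
Answer: 155/2 + 1987/30*γ12


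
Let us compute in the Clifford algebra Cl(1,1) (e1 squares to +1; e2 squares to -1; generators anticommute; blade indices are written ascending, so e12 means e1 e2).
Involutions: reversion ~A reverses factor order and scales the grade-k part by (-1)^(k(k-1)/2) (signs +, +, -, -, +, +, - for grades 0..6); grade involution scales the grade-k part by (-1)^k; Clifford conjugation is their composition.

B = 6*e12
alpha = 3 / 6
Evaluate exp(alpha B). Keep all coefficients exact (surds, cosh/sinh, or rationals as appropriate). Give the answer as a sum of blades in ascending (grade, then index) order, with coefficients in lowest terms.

B^2 = (6)^2*(e12)^2 = 36*(+1) = 36 (a basis 2-blade squares to minus the product of its generators' squares).
B^2 = 36 — the positive square puts this in the hyperbolic regime; l = 6, alpha*l = 3, so exp(alpha B) = cosh(3) + (sinh(3)/6)*B = cosh(3) + (sinh(3)/6)*B.
Answer: cosh(3) + sinh(3)*e12


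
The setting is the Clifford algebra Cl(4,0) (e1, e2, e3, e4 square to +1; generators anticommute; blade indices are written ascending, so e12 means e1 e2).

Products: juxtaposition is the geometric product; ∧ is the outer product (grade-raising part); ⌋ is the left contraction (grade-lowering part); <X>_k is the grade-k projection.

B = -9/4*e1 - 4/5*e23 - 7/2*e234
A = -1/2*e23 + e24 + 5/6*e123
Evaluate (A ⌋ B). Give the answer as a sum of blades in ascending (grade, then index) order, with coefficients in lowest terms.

step 1: -2/5 - 7/2*e3 - 7/4*e4
Answer: -2/5 - 7/2*e3 - 7/4*e4


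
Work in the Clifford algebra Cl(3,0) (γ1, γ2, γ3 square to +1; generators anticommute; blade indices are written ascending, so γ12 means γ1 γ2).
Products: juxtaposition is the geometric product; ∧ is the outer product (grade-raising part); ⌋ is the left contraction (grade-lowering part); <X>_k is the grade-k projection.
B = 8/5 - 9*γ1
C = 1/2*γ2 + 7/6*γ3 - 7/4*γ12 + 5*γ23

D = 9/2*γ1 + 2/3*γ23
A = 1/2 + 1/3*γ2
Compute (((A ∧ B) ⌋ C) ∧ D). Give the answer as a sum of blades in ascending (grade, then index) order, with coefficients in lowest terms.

step 1: 4/5 - 9/2*γ1 + 8/15*γ2 + 3*γ12
step 2: 331/60 + 14/15*γ1 + 331/40*γ2 + 18/5*γ3 - 7/5*γ12 + 4*γ23
step 3: 993/40*γ1 - 2979/80*γ12 - 81/5*γ13 + 331/90*γ23 + 838/45*γ123
Answer: 993/40*γ1 - 2979/80*γ12 - 81/5*γ13 + 331/90*γ23 + 838/45*γ123


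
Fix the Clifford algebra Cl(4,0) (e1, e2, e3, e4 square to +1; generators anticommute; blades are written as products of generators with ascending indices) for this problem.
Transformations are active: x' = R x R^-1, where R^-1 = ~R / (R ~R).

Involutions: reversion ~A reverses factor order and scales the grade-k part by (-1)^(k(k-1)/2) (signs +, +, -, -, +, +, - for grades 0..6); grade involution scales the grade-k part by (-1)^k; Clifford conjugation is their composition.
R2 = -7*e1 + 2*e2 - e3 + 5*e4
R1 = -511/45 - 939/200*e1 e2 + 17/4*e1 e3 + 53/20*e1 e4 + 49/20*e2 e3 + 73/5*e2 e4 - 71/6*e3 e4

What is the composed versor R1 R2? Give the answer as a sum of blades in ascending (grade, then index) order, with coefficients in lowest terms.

Distribute over the terms of R2 (each basis-blade product reordered to ascending indices, repeated generators contracted through their squares):
R1 (-7*e1) = 3577/45*e1 - 6573/200*e2 + 119/4*e3 + 371/20*e4 - 343/20*e1 e2 e3 - 511/5*e1 e2 e4 + 497/6*e1 e3 e4
R1 (2*e2) = -939/100*e1 - 1022/45*e2 - 49/10*e3 - 146/5*e4 - 17/2*e1 e2 e3 - 53/10*e1 e2 e4 - 71/3*e2 e3 e4
R1 (-e3) = -17/4*e1 - 49/20*e2 + 511/45*e3 - 71/6*e4 + 939/200*e1 e2 e3 + 53/20*e1 e3 e4 + 73/5*e2 e3 e4
R1 (5*e4) = 53/4*e1 + 73*e2 - 355/6*e3 - 511/9*e4 - 939/40*e1 e2 e4 + 85/4*e1 e3 e4 + 49/4*e2 e3 e4
Summing the partial products and collecting blades:
Answer: 71189/900*e1 + 26953/1800*e2 - 4133/180*e3 - 14267/180*e4 - 4191/200*e1 e2 e3 - 5239/40*e1 e2 e4 + 1601/15*e1 e3 e4 + 191/60*e2 e3 e4


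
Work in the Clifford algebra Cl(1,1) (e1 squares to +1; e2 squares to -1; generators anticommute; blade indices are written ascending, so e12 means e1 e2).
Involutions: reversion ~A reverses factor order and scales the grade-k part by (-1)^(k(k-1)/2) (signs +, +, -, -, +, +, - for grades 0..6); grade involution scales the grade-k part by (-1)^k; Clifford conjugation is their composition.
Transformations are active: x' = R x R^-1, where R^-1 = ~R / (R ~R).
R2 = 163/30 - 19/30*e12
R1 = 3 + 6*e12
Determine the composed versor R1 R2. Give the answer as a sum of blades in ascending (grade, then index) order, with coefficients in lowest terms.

Distribute over the terms of R1 (each basis-blade product reordered to ascending indices, repeated generators contracted through their squares):
(3) R2 = 163/10 - 19/10*e12
(6*e12) R2 = -19/5 + 163/5*e12
Summing the partial products and collecting blades:
Answer: 25/2 + 307/10*e12


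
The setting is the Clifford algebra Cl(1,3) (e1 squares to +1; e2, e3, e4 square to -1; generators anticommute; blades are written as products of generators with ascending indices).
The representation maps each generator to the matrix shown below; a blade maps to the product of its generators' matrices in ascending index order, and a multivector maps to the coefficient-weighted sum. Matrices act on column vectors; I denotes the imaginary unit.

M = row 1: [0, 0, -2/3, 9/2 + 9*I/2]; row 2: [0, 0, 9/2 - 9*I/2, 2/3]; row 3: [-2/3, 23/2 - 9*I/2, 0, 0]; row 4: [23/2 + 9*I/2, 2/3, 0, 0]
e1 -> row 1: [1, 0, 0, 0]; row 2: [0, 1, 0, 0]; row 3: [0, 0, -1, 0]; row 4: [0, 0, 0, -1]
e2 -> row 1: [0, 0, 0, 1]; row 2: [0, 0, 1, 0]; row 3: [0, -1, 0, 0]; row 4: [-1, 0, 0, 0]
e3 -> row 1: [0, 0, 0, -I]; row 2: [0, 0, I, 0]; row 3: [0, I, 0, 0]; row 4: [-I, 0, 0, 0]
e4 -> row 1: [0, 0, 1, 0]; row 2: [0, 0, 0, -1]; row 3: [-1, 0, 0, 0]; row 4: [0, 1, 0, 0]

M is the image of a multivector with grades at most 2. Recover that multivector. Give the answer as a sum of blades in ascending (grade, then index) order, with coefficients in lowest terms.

Method: the blade images are trace-orthogonal — tr(rho(e_A) rho(e_B)^-1) = 4 if A = B and 0 otherwise — and rho(e_A)^-1 = (e_A)^2 * rho(e_A) with (e_A)^2 = +1 or -1, so the coefficient of e_A in the preimage is (e_A)^2 * tr(M rho(e_A))/4.
Nonzero projections over blades of grade <= 2: e2: (e2)^2 = -1, tr(M rho(e2)) = 14, coefficient -7/2; e3: (e3)^2 = -1, tr(M rho(e3)) = 18, coefficient -9/2; e1 e2: (e1 e2)^2 = +1, tr(M rho(e1 e2)) = 32, coefficient 8; e1 e4: (e1 e4)^2 = +1, tr(M rho(e1 e4)) = -8/3, coefficient -2/3. Every other blade of grade <= 2 projects to 0.
Answer: -7/2*e2 - 9/2*e3 + 8*e1 e2 - 2/3*e1 e4


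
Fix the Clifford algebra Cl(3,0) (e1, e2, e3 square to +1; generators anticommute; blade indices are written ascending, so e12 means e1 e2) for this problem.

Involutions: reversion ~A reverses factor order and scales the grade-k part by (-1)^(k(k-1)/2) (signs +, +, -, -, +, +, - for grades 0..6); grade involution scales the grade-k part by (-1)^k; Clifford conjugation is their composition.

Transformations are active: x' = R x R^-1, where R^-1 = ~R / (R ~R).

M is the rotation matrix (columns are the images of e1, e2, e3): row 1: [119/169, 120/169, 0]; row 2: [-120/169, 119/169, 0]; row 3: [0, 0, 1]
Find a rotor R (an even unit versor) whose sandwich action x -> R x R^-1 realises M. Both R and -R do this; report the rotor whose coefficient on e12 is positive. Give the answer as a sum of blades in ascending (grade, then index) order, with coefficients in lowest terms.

Method: write R = a + b12*e12 + b13*e13 + b23*e23 with a^2 + b12^2 + b13^2 + b23^2 = 1 (so R^-1 = ~R). Expanding the columns R e_j ~R gives tr M = 4a^2 - 1 and, from the antisymmetric part, M21 - M12 = -4a*b12, M13 - M31 = 4a*b13, M32 - M23 = -4a*b23.
Here tr M = 407/169, so a^2 = (1 + tr M)/4 = 144/169 and a = ±12/13. Taking a = 12/13: M21 - M12 = -240/169, M13 - M31 = 0, M32 - M23 = 0, giving b12 = 5/13, b13 = 0, b23 = 0, i.e. R = 12/13 + 5/13*e12.
Its e12 coefficient is already positive.
Answer: 12/13 + 5/13*e12. Key observation: the double cover Spin(3) -> SO(3) sends R and -R to the same matrix (trace 407/169 here), so the stated sign of the e12 coefficient is what selects one sheet.


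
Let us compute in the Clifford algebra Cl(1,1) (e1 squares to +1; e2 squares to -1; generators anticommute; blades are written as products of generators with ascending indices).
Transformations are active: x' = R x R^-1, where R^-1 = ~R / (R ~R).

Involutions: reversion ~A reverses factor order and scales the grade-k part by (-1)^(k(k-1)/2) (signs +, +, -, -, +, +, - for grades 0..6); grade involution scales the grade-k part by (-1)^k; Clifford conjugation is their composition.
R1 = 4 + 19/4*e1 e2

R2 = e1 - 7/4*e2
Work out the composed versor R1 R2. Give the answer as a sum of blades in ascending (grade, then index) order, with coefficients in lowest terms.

Distribute over the terms of R1 (each basis-blade product reordered to ascending indices, repeated generators contracted through their squares):
(4) R2 = 4*e1 - 7*e2
(19/4*e1 e2) R2 = 133/16*e1 - 19/4*e2
Summing the partial products and collecting blades:
Answer: 197/16*e1 - 47/4*e2


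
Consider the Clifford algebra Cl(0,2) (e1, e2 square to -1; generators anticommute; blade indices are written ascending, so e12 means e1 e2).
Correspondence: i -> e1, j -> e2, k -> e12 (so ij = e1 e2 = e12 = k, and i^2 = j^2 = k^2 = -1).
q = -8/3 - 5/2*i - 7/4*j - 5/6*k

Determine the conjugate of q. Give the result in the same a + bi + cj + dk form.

In blades: q = -8/3 - 5/2*e1 - 7/4*e2 - 5/6*e12.
Conjugation here is Clifford conjugation: the scalar is fixed and the grade-1 and grade-2 blades all flip sign, giving -8/3 + 5/2*e1 + 7/4*e2 + 5/6*e12; translating back:
Answer: -8/3 + 5/2*i + 7/4*j + 5/6*k


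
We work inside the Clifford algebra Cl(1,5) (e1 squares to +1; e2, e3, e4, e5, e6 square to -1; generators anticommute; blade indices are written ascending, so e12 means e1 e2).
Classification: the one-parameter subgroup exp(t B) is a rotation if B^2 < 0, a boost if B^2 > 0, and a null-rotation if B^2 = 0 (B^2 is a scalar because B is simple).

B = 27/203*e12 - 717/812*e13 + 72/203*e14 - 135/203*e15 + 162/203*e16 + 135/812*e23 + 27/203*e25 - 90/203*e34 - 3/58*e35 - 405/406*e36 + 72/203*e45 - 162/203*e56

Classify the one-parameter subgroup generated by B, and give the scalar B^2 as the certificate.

B^2 term by term: the squares give (27/203)^2*(e12)^2 + (-717/812)^2*(e13)^2 + (72/203)^2*(e14)^2 + (-135/203)^2*(e15)^2 + (162/203)^2*(e16)^2 + (135/812)^2*(e23)^2 + (27/203)^2*(e25)^2 + (-90/203)^2*(e34)^2 + (-3/58)^2*(e35)^2 + (-405/406)^2*(e36)^2 + (72/203)^2*(e45)^2 + (-162/203)^2*(e56)^2 = 729/41209*(+1) + 514089/659344*(+1) + 5184/41209*(+1) + 18225/41209*(+1) + 26244/41209*(+1) + 18225/659344*(-1) + 729/41209*(-1) + 8100/41209*(-1) + 9/3364*(-1) + 164025/164836*(-1) + 5184/41209*(-1) + 26244/41209*(-1) = 0 (each basis 2-blade squares to minus the product of its generators' squares); cross terms between blades sharing an index anticommute and cancel; the commuting (index-disjoint) pairs give grade-4 terms 2*c*c'*(blade product), which cancel blade by blade — e1234: -4860/41209 + 4860/41209 = 0; e1235: -81/5887 + 19359/82418 - 18225/82418 = 0; e1236: -10935/41209 + 10935/41209 = 0; e1245: 3888/41209 - 3888/41209 = 0; e1256: -8748/41209 + 8748/41209 = 0; e1345: -25812/41209 + 216/5887 + 24300/41209 = 0; e1346: 29160/41209 - 29160/41209 = 0; e1356: 58077/41209 - 54675/41209 - 486/5887 = 0; e1456: -23328/41209 + 23328/41209 = 0; e2345: 4860/41209 - 4860/41209 = 0; e2356: -10935/41209 + 10935/41209 = 0; e3456: 29160/41209 - 29160/41209 = 0 — confirming B is simple. So B^2 = 0.
Answer: null-rotation, certificate B^2 = 0. Why this suffices: the scalar 0 survives any versor conjugation, so its sign alone determines the class however B is presented.


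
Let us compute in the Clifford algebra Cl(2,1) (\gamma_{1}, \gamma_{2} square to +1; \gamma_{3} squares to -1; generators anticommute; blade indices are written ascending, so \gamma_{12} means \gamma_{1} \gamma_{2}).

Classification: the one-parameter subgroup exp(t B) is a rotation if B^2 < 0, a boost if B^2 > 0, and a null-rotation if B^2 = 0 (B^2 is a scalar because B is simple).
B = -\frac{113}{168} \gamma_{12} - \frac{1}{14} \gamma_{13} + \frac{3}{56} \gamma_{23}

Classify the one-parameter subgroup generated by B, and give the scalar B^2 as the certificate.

B^2 term by term: the squares give (-\frac{113}{168})^2*(\gamma_{12})^2 + (-\frac{1}{14})^2*(\gamma_{13})^2 + (\frac{3}{56})^2*(\gamma_{23})^2 = \frac{12769}{28224}*(-1) + \frac{1}{196}*(+1) + \frac{9}{3136}*(+1) = -\frac{4}{9} (each basis 2-blade squares to minus the product of its generators' squares); cross terms between blades sharing an index anticommute and cancel. So B^2 = -\frac{4}{9}.
Answer: rotation, certificate B^2 = -\frac{4}{9}. The scalar -\frac{4}{9} is the complete invariant here: its sign names the subgroup type.


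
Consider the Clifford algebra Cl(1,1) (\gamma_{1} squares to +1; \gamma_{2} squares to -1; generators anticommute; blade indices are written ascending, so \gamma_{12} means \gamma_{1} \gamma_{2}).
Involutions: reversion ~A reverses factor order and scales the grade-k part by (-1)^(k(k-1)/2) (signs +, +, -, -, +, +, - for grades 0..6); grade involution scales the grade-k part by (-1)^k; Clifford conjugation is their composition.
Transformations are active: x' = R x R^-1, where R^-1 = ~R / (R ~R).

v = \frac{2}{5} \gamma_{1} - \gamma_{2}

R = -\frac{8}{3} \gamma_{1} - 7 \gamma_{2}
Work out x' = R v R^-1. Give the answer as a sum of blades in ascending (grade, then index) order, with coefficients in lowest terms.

~R = -\frac{8}{3} \gamma_{1} - 7 \gamma_{2}, and R ~R = -\frac{377}{9}, so R^-1 = ~R / (-\frac{377}{9}).
R v = -\frac{121}{15} + \frac{82}{15} \gamma_{12}
Answer: -\frac{538}{377} \gamma_{1} - \frac{3197}{1885} \gamma_{2}


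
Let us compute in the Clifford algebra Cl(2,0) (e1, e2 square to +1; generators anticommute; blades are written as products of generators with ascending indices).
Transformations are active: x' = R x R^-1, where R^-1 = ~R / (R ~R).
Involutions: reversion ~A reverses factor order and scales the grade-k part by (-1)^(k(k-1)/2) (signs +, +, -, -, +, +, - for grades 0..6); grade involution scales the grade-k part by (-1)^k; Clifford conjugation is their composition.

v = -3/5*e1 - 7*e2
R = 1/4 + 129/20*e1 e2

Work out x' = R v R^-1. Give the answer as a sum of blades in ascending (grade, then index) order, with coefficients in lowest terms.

~R = 1/4 - 129/20*e1 e2, and R ~R = 8333/200, so R^-1 = ~R / (8333/200).
R v = -453/10*e1 + 53/25*e2
Answer: 2349/41665*e1 + 58543/8333*e2


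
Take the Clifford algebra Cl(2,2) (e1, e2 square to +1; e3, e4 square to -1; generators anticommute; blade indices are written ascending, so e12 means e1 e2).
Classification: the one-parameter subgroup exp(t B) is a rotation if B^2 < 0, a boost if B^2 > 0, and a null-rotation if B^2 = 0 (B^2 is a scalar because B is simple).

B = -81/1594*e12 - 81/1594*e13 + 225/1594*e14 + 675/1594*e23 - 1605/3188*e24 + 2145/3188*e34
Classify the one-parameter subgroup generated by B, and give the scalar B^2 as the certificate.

B^2 term by term: the squares give (-81/1594)^2*(e12)^2 + (-81/1594)^2*(e13)^2 + (225/1594)^2*(e14)^2 + (675/1594)^2*(e23)^2 + (-1605/3188)^2*(e24)^2 + (2145/3188)^2*(e34)^2 = 6561/2540836*(-1) + 6561/2540836*(+1) + 50625/2540836*(+1) + 455625/2540836*(+1) + 2576025/10163344*(+1) + 4601025/10163344*(-1) = 0 (each basis 2-blade squares to minus the product of its generators' squares); cross terms between blades sharing an index anticommute and cancel; the commuting (index-disjoint) pairs give grade-4 terms 2*c*c'*(blade product), which cancel blade by blade — e1234: -173745/2540836 - 130005/2540836 + 151875/1270418 = 0 — confirming B is simple. So B^2 = 0.
Answer: null-rotation, certificate B^2 = 0. The invariant at work: B^2 = 0 is unchanged by conjugation, hence its sign classifies the subgroup whatever basis B is written in.


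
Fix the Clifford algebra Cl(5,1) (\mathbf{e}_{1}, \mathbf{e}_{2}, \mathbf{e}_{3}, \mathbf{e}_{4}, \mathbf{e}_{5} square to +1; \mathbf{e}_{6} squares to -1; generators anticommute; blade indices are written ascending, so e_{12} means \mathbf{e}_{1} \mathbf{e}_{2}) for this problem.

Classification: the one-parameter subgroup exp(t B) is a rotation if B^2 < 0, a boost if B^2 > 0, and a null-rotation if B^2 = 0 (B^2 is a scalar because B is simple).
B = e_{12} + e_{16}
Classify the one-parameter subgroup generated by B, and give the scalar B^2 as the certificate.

B^2 term by term: the squares give (1)^2*(e_{12})^2 + (1)^2*(e_{16})^2 = 1*(-1) + 1*(+1) = 0 (each basis 2-blade squares to minus the product of its generators' squares); cross terms between blades sharing an index anticommute and cancel. So B^2 = 0.
Answer: null-rotation, certificate B^2 = 0. The invariant at work: B^2 = 0 is unchanged by conjugation, hence its sign classifies the subgroup whatever basis B is written in.


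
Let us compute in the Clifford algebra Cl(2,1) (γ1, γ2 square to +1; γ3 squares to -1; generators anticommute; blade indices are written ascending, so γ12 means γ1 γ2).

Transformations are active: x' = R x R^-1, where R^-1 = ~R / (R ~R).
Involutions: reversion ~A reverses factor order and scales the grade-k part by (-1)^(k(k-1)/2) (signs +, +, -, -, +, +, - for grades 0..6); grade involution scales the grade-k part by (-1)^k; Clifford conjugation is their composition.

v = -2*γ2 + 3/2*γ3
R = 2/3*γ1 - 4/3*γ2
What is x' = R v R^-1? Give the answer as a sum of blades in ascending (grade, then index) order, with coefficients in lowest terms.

~R = 2/3*γ1 - 4/3*γ2, and R ~R = 20/9, so R^-1 = ~R / (20/9).
R v = 8/3 - 4/3*γ12 + γ13 - 2*γ23
Answer: 8/5*γ1 - 6/5*γ2 - 3/2*γ3


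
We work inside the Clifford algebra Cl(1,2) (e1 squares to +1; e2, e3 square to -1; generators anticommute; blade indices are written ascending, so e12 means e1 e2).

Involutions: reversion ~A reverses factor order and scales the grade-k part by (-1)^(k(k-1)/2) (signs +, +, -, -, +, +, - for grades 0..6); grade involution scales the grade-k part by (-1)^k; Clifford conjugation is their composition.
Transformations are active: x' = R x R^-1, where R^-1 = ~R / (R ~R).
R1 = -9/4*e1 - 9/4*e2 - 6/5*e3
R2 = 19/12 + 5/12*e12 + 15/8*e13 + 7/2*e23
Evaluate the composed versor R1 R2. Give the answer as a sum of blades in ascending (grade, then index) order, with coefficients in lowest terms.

Distribute over the terms of R1 (each basis-blade product reordered to ascending indices, repeated generators contracted through their squares):
(-9/4*e1) R2 = -57/16*e1 - 15/16*e2 - 135/32*e3 - 63/8*e123
(-9/4*e2) R2 = -15/16*e1 - 57/16*e2 + 63/8*e3 + 135/32*e123
(-6/5*e3) R2 = -9/4*e1 - 21/5*e2 - 19/10*e3 - 1/2*e123
Summing the partial products and collecting blades:
Answer: -27/4*e1 - 87/10*e2 + 281/160*e3 - 133/32*e123


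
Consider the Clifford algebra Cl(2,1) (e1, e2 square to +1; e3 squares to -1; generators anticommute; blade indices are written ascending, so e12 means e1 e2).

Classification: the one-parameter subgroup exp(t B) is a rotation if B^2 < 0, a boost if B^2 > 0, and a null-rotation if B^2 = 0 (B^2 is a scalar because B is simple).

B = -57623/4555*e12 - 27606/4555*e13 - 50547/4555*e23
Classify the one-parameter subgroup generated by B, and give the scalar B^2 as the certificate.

B^2 term by term: the squares give (-57623/4555)^2*(e12)^2 + (-27606/4555)^2*(e13)^2 + (-50547/4555)^2*(e23)^2 = 3320410129/20748025*(-1) + 762091236/20748025*(+1) + 2554999209/20748025*(+1) = -4/25 (each basis 2-blade squares to minus the product of its generators' squares); cross terms between blades sharing an index anticommute and cancel. So B^2 = -4/25.
Answer: rotation, certificate B^2 = -4/25. Note: conjugating B changes its blade decomposition but never the scalar B^2 = -4/25, whose sign settles the classification.


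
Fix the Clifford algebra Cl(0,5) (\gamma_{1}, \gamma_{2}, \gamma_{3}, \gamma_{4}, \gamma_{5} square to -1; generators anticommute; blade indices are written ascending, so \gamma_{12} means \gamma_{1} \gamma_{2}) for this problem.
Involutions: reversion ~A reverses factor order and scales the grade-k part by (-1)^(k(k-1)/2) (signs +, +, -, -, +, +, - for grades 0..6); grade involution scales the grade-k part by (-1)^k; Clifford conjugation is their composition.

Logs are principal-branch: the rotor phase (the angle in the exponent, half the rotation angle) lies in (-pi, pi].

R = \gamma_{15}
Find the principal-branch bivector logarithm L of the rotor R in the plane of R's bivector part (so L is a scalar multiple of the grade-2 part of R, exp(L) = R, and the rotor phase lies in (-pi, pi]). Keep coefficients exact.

The scalar part of R is 0, so the principal-branch rotor phase is pinned; divide the bivector part by its sine to get the unit plane — L is the phase times that plane.
Concretely: cos(phase) = 0 gives phase = ±\frac{\pi}{2}, and since phase/sin(phase) is even the sign is immaterial: L = (phase/sin(phase)) * <R>_2 = (\frac{\pi}{2}) * <R>_2.
Answer: \frac{\pi}{2} \gamma_{15}


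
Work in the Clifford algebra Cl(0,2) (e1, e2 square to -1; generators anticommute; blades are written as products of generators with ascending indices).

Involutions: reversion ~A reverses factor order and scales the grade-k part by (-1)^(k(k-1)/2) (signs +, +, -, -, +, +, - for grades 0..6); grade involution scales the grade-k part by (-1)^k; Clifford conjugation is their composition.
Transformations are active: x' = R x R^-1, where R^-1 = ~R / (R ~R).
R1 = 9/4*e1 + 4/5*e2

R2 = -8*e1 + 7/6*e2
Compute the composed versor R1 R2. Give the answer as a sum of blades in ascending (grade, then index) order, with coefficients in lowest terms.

Distribute over the terms of R1 (each basis-blade product reordered to ascending indices, repeated generators contracted through their squares):
(9/4*e1) R2 = 18 + 21/8*e1 e2
(4/5*e2) R2 = -14/15 + 32/5*e1 e2
Summing the partial products and collecting blades:
Answer: 256/15 + 361/40*e1 e2


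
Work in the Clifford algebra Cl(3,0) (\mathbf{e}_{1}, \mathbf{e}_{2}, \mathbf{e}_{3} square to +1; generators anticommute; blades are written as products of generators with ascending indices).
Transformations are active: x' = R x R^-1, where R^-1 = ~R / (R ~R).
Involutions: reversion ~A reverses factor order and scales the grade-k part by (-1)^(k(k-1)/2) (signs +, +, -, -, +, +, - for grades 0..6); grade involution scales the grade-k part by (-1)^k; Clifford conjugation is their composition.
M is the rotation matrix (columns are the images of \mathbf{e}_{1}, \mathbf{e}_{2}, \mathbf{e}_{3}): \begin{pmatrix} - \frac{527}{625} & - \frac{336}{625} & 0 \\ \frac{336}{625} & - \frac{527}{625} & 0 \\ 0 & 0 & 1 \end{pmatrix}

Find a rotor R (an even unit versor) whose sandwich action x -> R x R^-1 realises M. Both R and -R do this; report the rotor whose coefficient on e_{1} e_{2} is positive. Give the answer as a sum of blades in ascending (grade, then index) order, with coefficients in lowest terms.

Method: write R = a + b12*e_{1} e_{2} + b13*e_{1} e_{3} + b23*e_{2} e_{3} with a^2 + b12^2 + b13^2 + b23^2 = 1 (so R^-1 = ~R). Expanding the columns R e_j ~R gives tr M = 4a^2 - 1 and, from the antisymmetric part, M21 - M12 = -4a*b12, M13 - M31 = 4a*b13, M32 - M23 = -4a*b23.
Here tr M = -\frac{429}{625}, so a^2 = (1 + tr M)/4 = \frac{49}{625} and a = ±\frac{7}{25}. Taking a = \frac{7}{25}: M21 - M12 = \frac{672}{625}, M13 - M31 = 0, M32 - M23 = 0, giving b12 = -\frac{24}{25}, b13 = 0, b23 = 0, i.e. R = \frac{7}{25} - \frac{24}{25} e_{1} e_{2}.
Its e_{1} e_{2} coefficient is negative, so report the other preimage -R.
Answer: -\frac{7}{25} + \frac{24}{25} e_{1} e_{2}. Why the constraint matters: R and -R act identically through the sandwich — M has trace -\frac{429}{625} either way — so only the sign condition on e_{1} e_{2} picks one of the two preimages.


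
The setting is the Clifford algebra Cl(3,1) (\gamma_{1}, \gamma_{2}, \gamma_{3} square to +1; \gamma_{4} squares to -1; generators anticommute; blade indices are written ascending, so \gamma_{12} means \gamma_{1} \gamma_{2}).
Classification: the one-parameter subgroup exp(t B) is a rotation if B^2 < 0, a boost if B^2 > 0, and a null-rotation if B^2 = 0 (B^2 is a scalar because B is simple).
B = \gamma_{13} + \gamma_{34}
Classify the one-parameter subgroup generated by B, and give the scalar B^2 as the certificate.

B^2 term by term: the squares give (1)^2*(\gamma_{13})^2 + (1)^2*(\gamma_{34})^2 = 1*(-1) + 1*(+1) = 0 (each basis 2-blade squares to minus the product of its generators' squares); cross terms between blades sharing an index anticommute and cancel. So B^2 = 0.
Answer: null-rotation, certificate B^2 = 0. Note: conjugating B changes its blade decomposition but never the scalar B^2 = 0, whose sign settles the classification.


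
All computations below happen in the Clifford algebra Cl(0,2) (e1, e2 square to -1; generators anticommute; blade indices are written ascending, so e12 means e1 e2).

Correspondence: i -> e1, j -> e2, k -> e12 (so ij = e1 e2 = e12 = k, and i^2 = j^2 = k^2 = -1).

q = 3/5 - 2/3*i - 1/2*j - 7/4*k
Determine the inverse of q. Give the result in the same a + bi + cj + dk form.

In blades: q = 3/5 - 2/3*e1 - 1/2*e2 - 7/4*e12.
With qbar = 3/5 + 2/3*e1 + 1/2*e2 + 7/4*e12 (scalar fixed, mapped units negated), q qbar = 14821/3600 (the sum of squared coefficients), so q^-1 = qbar / (14821/3600) = 2160/14821 + 2400/14821*e1 + 1800/14821*e2 + 6300/14821*e12; translating back:
Answer: 2160/14821 + 2400/14821*i + 1800/14821*j + 6300/14821*k


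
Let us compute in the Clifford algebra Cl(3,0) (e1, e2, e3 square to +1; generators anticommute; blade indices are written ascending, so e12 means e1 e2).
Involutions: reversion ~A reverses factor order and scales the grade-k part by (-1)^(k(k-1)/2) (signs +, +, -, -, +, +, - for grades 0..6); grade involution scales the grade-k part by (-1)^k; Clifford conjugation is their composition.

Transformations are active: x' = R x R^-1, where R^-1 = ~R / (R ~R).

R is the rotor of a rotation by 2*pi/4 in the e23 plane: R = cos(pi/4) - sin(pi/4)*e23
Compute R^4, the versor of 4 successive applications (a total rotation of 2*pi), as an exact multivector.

Because a rotor carries half the rotation angle, composing 4 copies of this e23-plane rotor multiplies the phase: 4*(pi/4) = pi, hence R^4 = cos(pi) - sin(pi)*e23.
cos(pi) = -1 and sin(pi) = 0, so R^4 = -1. The total rotation 2*pi is 1 full turn, so every vector returns to itself, yet the rotor is -1, on the OTHER sheet of the double cover (an odd number of 2*pi turns).
Answer: -1


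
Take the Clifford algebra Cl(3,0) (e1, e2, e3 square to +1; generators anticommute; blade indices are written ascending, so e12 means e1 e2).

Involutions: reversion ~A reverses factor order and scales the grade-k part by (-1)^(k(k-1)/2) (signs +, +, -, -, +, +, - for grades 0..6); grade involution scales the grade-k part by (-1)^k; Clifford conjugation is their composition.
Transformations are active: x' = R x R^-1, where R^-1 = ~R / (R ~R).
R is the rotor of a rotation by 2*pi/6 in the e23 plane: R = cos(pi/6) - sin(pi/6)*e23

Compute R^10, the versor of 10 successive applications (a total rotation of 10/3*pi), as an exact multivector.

Half-angle bookkeeping: 10 applications in e23 add up to rotor phase 10*pi/6 = 5*pi/3, so R^10 = cos(5*pi/3) - sin(5*pi/3)*e23.
cos(5*pi/3) = 1/2 and sin(5*pi/3) = -sqrt(3)/2, so R^10 = 1/2 + sqrt(3)/2*e23. The net rotation is 4/3*pi (after discarding 1 full turn, each of which contributes a factor -1 to the rotor); the rotor keeps the half-angle phase exactly.
Answer: 1/2 + sqrt(3)/2*e23


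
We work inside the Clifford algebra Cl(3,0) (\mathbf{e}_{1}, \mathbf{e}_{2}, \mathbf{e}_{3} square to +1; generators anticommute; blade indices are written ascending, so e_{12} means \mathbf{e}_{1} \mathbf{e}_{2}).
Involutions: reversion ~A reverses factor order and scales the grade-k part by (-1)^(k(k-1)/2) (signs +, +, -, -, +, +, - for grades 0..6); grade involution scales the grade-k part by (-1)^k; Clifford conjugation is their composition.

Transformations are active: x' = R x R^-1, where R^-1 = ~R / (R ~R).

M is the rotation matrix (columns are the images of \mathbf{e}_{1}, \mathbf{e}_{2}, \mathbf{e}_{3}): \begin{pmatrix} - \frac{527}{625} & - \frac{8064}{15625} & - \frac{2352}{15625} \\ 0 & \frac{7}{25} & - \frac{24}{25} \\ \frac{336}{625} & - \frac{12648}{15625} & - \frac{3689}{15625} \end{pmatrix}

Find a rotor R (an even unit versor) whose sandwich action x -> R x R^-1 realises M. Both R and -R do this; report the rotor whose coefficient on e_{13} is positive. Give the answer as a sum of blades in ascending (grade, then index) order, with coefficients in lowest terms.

Method: write R = a + b12*e_{12} + b13*e_{13} + b23*e_{23} with a^2 + b12^2 + b13^2 + b23^2 = 1 (so R^-1 = ~R). Expanding the columns R e_j ~R gives tr M = 4a^2 - 1 and, from the antisymmetric part, M21 - M12 = -4a*b12, M13 - M31 = 4a*b13, M32 - M23 = -4a*b23.
Here tr M = -\frac{12489}{15625}, so a^2 = (1 + tr M)/4 = \frac{784}{15625} and a = ±\frac{28}{125}. Taking a = \frac{28}{125}: M21 - M12 = \frac{8064}{15625}, M13 - M31 = -\frac{10752}{15625}, M32 - M23 = \frac{2352}{15625}, giving b12 = -\frac{72}{125}, b13 = -\frac{96}{125}, b23 = -\frac{21}{125}, i.e. R = \frac{28}{125} - \frac{72}{125} e_{12} - \frac{96}{125} e_{13} - \frac{21}{125} e_{23}.
Its e_{13} coefficient is negative, so report the other preimage -R.
Answer: -\frac{28}{125} + \frac{72}{125} e_{12} + \frac{96}{125} e_{13} + \frac{21}{125} e_{23}. Note: both R and -R realise this M (trace -\frac{12489}{15625}); the covering map identifies them, and the e_{13}-coefficient sign is the tie-breaker.


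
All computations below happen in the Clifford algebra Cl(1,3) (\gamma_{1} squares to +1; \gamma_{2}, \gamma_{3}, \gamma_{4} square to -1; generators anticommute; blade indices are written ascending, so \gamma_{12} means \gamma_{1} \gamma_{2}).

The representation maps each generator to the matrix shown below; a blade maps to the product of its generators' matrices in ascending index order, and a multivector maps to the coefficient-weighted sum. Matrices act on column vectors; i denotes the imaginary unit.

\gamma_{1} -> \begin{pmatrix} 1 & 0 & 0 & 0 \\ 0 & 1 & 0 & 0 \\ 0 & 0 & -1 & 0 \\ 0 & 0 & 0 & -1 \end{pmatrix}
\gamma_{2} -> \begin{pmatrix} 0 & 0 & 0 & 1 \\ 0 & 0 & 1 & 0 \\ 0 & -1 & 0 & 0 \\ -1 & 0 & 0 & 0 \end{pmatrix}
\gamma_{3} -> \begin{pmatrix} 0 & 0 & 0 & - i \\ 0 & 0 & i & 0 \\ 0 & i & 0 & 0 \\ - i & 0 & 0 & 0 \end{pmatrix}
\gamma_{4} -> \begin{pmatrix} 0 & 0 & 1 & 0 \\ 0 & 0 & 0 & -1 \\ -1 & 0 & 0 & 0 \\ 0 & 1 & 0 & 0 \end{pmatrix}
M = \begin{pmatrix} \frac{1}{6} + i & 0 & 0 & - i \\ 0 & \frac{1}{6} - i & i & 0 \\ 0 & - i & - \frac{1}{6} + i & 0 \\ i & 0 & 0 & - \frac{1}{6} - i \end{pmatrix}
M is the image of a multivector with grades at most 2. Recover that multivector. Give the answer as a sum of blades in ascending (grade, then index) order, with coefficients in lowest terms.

Method: the blade images are trace-orthogonal — tr(rho(e_A) rho(e_B)^-1) = 4 if A = B and 0 otherwise — and rho(e_A)^-1 = (e_A)^2 * rho(e_A) with (e_A)^2 = +1 or -1, so the coefficient of e_A in the preimage is (e_A)^2 * tr(M rho(e_A))/4.
Nonzero projections over blades of grade <= 2: \gamma_{1}: (\gamma_{1})^2 = +1, tr(M rho(\gamma_{1})) = \frac{2}{3}, coefficient \frac{1}{6}; \gamma_{13}: (\gamma_{13})^2 = +1, tr(M rho(\gamma_{13})) = 4, coefficient 1; \gamma_{23}: (\gamma_{23})^2 = -1, tr(M rho(\gamma_{23})) = 4, coefficient -1. Every other blade of grade <= 2 projects to 0.
Answer: \frac{1}{6} \gamma_{1} + \gamma_{13} - \gamma_{23}
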